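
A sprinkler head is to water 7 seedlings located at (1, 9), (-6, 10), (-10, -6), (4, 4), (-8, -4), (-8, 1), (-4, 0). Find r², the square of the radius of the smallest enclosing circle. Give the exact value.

By Welzl's lemma the MEC is supported by two points (diametrically opposite) or three points (on a circumcircle).
The farthest pair is (1, 9)–(-10, -6) with squared distance 346. The circle on this segment as diameter has centre (-4.5, 1.5) and r² = 346/4 = 86.5.
Check (-6, 10): distance² to centre = 74.5 ≤ 86.5, so it lies inside.
All remaining points lie in this disk, and no smaller disk contains both endpoints, so this is the minimum enclosing circle.

86.5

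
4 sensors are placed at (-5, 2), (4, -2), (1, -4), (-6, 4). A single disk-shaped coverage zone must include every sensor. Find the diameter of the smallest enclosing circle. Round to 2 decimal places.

A smallest enclosing disk is always determined by at most three of the input points on its boundary.
The farthest pair is (4, -2)–(-6, 4) with squared distance 136. The circle on this segment as diameter has centre (-1, 1) and r² = 136/4 = 34.
Check (-5, 2): distance² to centre = 17 ≤ 34, so it lies inside.
All remaining points lie in this disk, and no smaller disk contains both endpoints, so this is the minimum enclosing circle.
Diameter = 2r = 2√34 ≈ 11.66.

11.66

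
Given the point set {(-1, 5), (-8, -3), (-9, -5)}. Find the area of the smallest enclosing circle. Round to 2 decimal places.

Call the three points A, B, C in the order given.
Side lengths²: AB² = 113, AC² = 164, BC² = 5.
Since AC² = 164 ≥ 113 + 5 = 118, the angle opposite AC is not acute, so the smallest enclosing circle has AC as diameter.
Centre = midpoint of AC = (-5, 0), r² = 164/4 = 41.
Area = π·r² = π·41 ≈ 128.81.

128.81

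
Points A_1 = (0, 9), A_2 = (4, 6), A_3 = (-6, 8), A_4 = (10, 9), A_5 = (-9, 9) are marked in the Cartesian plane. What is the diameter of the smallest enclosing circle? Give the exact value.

19

The minimum enclosing circle of a finite set is fixed by two of the points (as a diameter) or three (as a circumcircle).
The farthest pair is A_4–A_5 with squared distance 361. The circle on this segment as diameter has centre (0.5, 9) and r² = 361/4 = 90.25.
Check A_1: distance² to centre = 0.25 ≤ 90.25, so it lies inside.
All remaining points lie in this disk, and no smaller disk contains both endpoints, so this is the minimum enclosing circle.
Diameter = 2r = 2√(90.25) = 19.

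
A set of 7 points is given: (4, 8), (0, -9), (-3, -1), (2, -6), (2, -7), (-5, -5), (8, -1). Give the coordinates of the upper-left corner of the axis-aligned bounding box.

(-5, 8)

x-range [-5, 8], y-range [-9, 8].
The upper-left corner is (-5, 8).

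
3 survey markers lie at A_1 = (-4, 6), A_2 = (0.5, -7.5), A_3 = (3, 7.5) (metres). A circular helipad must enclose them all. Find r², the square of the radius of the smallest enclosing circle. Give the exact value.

37925/648

Side lengths²: A_1A_2² = 202.5, A_1A_3² = 51.25, A_2A_3² = 231.25.
Since A_2A_3² = 231.25 < 202.5 + 51.25 = 253.75, the triangle is acute, so the smallest enclosing circle is the circumcircle.
Circumcentre = (11/12, 5/36), r² = 37925/648.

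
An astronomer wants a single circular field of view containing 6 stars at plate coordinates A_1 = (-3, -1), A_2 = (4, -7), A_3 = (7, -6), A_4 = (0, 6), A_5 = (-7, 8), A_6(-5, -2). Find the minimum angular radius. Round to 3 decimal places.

9.899

A smallest enclosing disk is always determined by at most three of the input points on its boundary.
The farthest pair is A_3–A_5 with squared distance 392. The circle on this segment as diameter has centre (0, 1) and r² = 392/4 = 98.
Check A_1: distance² to centre = 13 ≤ 98, so it lies inside.
All remaining points lie in this disk, and no smaller disk contains both endpoints, so this is the minimum enclosing circle.
r = √98 ≈ 9.899.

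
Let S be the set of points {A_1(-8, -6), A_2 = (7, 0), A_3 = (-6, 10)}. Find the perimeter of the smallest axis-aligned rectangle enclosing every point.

Width = max x − min x = 7 − (-8) = 15.
Height = max y − min y = 10 − (-6) = 16.
Perimeter = 2(15 + 16) = 62.

62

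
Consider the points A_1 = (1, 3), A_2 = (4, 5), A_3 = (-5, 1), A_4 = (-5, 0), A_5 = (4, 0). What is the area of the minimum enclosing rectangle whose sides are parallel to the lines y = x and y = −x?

70

In coordinates u = x + y, v = x − y the rectangle is axis-aligned; the map (x,y)→(u,v) scales areas by 2.
u-values: 4, 9, -4, -5, 4; range = 9 − (-5) = 14.
v-values: -2, -1, -6, -5, 4; range = 4 − (-6) = 10.
Area = (14 × 10) / 2 = 70.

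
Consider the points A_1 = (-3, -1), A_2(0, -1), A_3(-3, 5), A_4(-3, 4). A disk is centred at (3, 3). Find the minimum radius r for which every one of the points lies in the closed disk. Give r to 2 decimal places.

7.21

The required radius is the distance from (3, 3) to the farthest point.
Squared distances: 52, 25, 40, 37.
Maximum is 52, attained at A_1.
r = √52 ≈ 7.21.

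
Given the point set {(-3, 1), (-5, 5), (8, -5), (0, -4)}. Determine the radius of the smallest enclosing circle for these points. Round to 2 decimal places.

The minimum enclosing circle of a finite set is fixed by two of the points (as a diameter) or three (as a circumcircle).
The farthest pair is (-5, 5)–(8, -5) with squared distance 269. The circle on this segment as diameter has centre (1.5, 0) and r² = 269/4 = 67.25.
Check (-3, 1): distance² to centre = 21.25 ≤ 67.25, so it lies inside.
All remaining points lie in this disk, and no smaller disk contains both endpoints, so this is the minimum enclosing circle.
r = √(67.25) ≈ 8.20.

8.20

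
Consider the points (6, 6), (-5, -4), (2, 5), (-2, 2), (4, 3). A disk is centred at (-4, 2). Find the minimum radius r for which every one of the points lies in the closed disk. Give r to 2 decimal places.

The required radius is the distance from (-4, 2) to the farthest point.
Squared distances: 116, 37, 45, 4, 65.
Maximum is 116, attained at (6, 6).
r = √116 ≈ 10.77.

10.77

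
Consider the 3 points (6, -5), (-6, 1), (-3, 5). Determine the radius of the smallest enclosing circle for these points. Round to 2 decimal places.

6.84

Call the three points A, B, C in the order given.
Side lengths²: AB² = 180, AC² = 181, BC² = 25.
Since AC² = 181 < 180 + 25 = 205, the triangle is acute, so the smallest enclosing circle is the circumcircle.
Circumcentre = (13/22, -9/11), r² = 22625/484.
r = √(22625/484) ≈ 6.84.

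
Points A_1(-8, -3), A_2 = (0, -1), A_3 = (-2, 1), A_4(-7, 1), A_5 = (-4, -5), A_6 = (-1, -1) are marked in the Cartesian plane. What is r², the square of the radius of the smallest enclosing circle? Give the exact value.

15317/900

The minimum enclosing circle is determined by three boundary points: A_1, A_2, A_4.
Their circumcentre is (-121/30, -28/15) with r² = 15317/900.
The farthest remaining point A_3 is at distance² 11117/900 ≤ 15317/900.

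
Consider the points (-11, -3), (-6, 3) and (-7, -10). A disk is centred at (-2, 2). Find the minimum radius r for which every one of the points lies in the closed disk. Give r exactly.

The required radius is the distance from (-2, 2) to the farthest point.
Squared distances: 106, 17, 169.
Maximum is 169, attained at (-7, -10).
r = √169 = 13.

13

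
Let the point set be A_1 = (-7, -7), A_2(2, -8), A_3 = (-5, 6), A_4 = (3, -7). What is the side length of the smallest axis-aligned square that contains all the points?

The bounding box has width 10 and height 14.
An axis-aligned square enclosing the set must have side ≥ max(width, height).
So the minimum side is max(10, 14) = 14.

14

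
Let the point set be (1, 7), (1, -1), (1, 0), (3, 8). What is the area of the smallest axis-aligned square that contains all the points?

81

The bounding box has width 2 and height 9.
An axis-aligned square enclosing the set must have side ≥ max(width, height).
So the minimum side is max(2, 9) = 9.
Area = 9² = 81.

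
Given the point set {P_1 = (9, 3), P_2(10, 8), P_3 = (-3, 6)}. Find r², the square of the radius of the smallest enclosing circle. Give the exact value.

38233/882

Side lengths²: P_1P_2² = 26, P_1P_3² = 153, P_2P_3² = 173.
Since P_2P_3² = 173 < 153 + 26 = 179, the triangle is acute, so the smallest enclosing circle is the circumcircle.
Circumcentre = (149/42, 281/42), r² = 38233/882.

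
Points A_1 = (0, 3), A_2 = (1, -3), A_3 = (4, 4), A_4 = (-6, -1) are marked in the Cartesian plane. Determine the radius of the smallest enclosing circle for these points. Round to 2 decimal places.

The minimum enclosing circle of a finite set is fixed by two of the points (as a diameter) or three (as a circumcircle).
The farthest pair is A_3–A_4 with squared distance 125. The circle on this segment as diameter has centre (-1, 1.5) and r² = 125/4 = 31.25.
Check A_1: distance² to centre = 3.25 ≤ 31.25, so it lies inside.
All remaining points lie in this disk, and no smaller disk contains both endpoints, so this is the minimum enclosing circle.
r = √(31.25) ≈ 5.59.

5.59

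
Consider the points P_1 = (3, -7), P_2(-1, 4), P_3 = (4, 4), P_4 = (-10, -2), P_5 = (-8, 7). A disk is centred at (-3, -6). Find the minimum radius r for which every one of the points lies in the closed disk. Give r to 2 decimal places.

13.93

The required radius is the distance from (-3, -6) to the farthest point.
Squared distances: 37, 104, 149, 65, 194.
Maximum is 194, attained at P_5.
r = √194 ≈ 13.93.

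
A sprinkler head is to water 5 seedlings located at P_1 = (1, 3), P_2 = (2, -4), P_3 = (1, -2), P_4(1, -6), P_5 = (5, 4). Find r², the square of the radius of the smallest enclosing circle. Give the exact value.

29

A smallest enclosing disk is always determined by at most three of the input points on its boundary.
The farthest pair is P_4–P_5 with squared distance 116. The circle on this segment as diameter has centre (3, -1) and r² = 116/4 = 29.
Check P_1: distance² to centre = 20 ≤ 29, so it lies inside.
All remaining points lie in this disk, and no smaller disk contains both endpoints, so this is the minimum enclosing circle.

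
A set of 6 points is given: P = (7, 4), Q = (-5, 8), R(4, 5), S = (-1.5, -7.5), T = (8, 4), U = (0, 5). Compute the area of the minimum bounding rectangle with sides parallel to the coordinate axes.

x ranges over [-5, 8], width 13.
y ranges over [-7.5, 8], height 15.5.
Area = 13 × 15.5 = 201.5.

201.5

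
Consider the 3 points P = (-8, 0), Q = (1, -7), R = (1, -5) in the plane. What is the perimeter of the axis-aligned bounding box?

32

Width = max x − min x = 1 − (-8) = 9.
Height = max y − min y = 0 − (-7) = 7.
Perimeter = 2(9 + 7) = 32.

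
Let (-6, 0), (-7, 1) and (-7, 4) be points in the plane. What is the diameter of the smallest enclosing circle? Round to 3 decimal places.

Call the three points A, B, C in the order given.
Side lengths²: AB² = 2, AC² = 17, BC² = 9.
Since AC² = 17 ≥ 9 + 2 = 11, the angle opposite AC is not acute, so the smallest enclosing circle has AC as diameter.
Centre = midpoint of AC = (-6.5, 2), r² = 17/4 = 4.25.
Diameter = 2r = 2√(4.25) ≈ 4.123.

4.123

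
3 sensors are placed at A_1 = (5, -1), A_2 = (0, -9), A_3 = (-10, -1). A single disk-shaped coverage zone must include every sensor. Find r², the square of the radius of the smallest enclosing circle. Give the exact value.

Side lengths²: A_1A_2² = 89, A_1A_3² = 225, A_2A_3² = 164.
Since A_1A_3² = 225 < 164 + 89 = 253, the triangle is acute, so the smallest enclosing circle is the circumcircle.
Circumcentre = (-2.5, -1.875), r² = 57.015625.

57.015625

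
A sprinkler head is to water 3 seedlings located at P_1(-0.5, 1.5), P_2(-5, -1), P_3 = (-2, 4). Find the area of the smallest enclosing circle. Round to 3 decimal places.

Side lengths²: P_1P_2² = 26.5, P_1P_3² = 8.5, P_2P_3² = 34.
Since P_2P_3² = 34 < 26.5 + 8.5 = 35, the triangle is acute, so the smallest enclosing circle is the circumcircle.
Circumcentre = (-41/12, 1.45), r² = 15317/1800.
Area = π·r² = π·15317/1800 ≈ 26.733.

26.733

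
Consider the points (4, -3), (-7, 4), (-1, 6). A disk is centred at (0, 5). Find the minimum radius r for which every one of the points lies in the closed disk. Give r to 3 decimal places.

The required radius is the distance from (0, 5) to the farthest point.
Squared distances: 80, 50, 2.
Maximum is 80, attained at (4, -3).
r = √80 ≈ 8.944.

8.944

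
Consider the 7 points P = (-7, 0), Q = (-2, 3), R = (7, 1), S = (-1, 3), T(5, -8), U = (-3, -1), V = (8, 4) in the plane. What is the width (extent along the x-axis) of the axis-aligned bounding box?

max x = 8, min x = -7, so width = 15.

15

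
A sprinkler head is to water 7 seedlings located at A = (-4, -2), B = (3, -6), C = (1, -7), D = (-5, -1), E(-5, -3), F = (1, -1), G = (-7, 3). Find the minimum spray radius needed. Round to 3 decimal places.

6.727

By Welzl's lemma the MEC is supported by two points (diametrically opposite) or three points (on a circumcircle).
The farthest pair is B–G with squared distance 181. The circle on this segment as diameter has centre (-2, -1.5) and r² = 181/4 = 45.25.
Check A: distance² to centre = 4.25 ≤ 45.25, so it lies inside.
All remaining points lie in this disk, and no smaller disk contains both endpoints, so this is the minimum enclosing circle.
r = √(45.25) ≈ 6.727.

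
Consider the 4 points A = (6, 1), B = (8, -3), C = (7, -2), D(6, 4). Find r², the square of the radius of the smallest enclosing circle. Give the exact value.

The minimum enclosing circle of a finite set is fixed by two of the points (as a diameter) or three (as a circumcircle).
The farthest pair is B–D with squared distance 53. The circle on this segment as diameter has centre (7, 0.5) and r² = 53/4 = 13.25.
Check A: distance² to centre = 1.25 ≤ 13.25, so it lies inside.
All remaining points lie in this disk, and no smaller disk contains both endpoints, so this is the minimum enclosing circle.

13.25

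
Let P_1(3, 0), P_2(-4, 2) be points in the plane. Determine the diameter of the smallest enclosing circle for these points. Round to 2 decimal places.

The smallest circle enclosing two points has them as diameter endpoints.
Centre = midpoint = (-0.5, 1); r² = |P_1P_2|²/4 = 53/4 = 13.25.
Diameter = 2r = 2√(13.25) ≈ 7.28.

7.28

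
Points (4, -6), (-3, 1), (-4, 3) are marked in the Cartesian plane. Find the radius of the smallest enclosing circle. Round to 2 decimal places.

Call the three points A, B, C in the order given.
Side lengths²: AB² = 98, AC² = 145, BC² = 5.
Since AC² = 145 ≥ 98 + 5 = 103, the angle opposite AC is not acute, so the smallest enclosing circle has AC as diameter.
Centre = midpoint of AC = (0, -1.5), r² = 145/4 = 36.25.
r = √(36.25) ≈ 6.02.

6.02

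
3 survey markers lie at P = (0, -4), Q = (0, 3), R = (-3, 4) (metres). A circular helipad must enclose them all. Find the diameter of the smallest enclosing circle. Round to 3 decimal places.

Side lengths²: PQ² = 49, PR² = 73, QR² = 10.
Since PR² = 73 ≥ 49 + 10 = 59, the angle opposite PR is not acute, so the smallest enclosing circle has PR as diameter.
Centre = midpoint of PR = (-1.5, 0), r² = 73/4 = 18.25.
Diameter = 2r = 2√(18.25) ≈ 8.544.

8.544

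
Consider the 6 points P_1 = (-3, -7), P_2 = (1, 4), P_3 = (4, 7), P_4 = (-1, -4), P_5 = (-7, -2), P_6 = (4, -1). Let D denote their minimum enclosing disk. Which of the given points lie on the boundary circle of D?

By Welzl's lemma the MEC is supported by two points (diametrically opposite) or three points (on a circumcircle).
The farthest pair is P_1–P_3 with squared distance 245. The circle on this segment as diameter has centre (0.5, 0) and r² = 245/4 = 61.25.
Check P_2: distance² to centre = 16.25 ≤ 61.25, so it lies inside.
All remaining points lie in this disk, and no smaller disk contains both endpoints, so this is the minimum enclosing circle.
The points at distance exactly r from the centre are P_1, P_3 — 2 points.

P_1, P_3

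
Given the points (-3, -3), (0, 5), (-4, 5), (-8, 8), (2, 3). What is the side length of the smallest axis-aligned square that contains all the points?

11

The bounding box has width 10 and height 11.
An axis-aligned square enclosing the set must have side ≥ max(width, height).
So the minimum side is max(10, 11) = 11.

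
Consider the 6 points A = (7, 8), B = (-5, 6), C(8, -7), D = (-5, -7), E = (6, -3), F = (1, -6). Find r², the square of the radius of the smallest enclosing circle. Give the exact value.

92.66

The minimum enclosing circle is determined by three boundary points: A, C, D.
Their circumcentre is (1.5, 0.1) with r² = 92.66.
The farthest remaining point B is at distance² 77.06 ≤ 92.66.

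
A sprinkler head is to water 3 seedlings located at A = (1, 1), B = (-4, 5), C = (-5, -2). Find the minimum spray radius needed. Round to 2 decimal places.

Side lengths²: AB² = 41, AC² = 45, BC² = 50.
Since BC² = 50 < 45 + 41 = 86, the triangle is acute, so the smallest enclosing circle is the circumcircle.
Circumcentre = (-75/26, 33/26), r² = 5125/338.
r = √(5125/338) ≈ 3.89.

3.89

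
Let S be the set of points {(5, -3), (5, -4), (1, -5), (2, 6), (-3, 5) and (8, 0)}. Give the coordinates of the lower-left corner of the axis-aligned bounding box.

x-range [-3, 8], y-range [-5, 6].
The lower-left corner is (-3, -5).

(-3, -5)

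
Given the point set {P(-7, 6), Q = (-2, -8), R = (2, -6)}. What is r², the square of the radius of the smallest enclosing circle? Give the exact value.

27625/484

Side lengths²: PQ² = 221, PR² = 225, QR² = 20.
Since PR² = 225 < 221 + 20 = 241, the triangle is acute, so the smallest enclosing circle is the circumcircle.
Circumcentre = (-71/22, -6/11), r² = 27625/484.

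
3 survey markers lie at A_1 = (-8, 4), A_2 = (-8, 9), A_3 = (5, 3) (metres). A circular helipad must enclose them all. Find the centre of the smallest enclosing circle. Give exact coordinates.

Side lengths²: A_1A_2² = 25, A_1A_3² = 170, A_2A_3² = 205.
Since A_2A_3² = 205 ≥ 170 + 25 = 195, the angle opposite A_2A_3 is not acute, so the smallest enclosing circle has A_2A_3 as diameter.
Centre = midpoint of A_2A_3 = (-1.5, 6), r² = 205/4 = 51.25.
Centre = (-1.5, 6).

(-1.5, 6)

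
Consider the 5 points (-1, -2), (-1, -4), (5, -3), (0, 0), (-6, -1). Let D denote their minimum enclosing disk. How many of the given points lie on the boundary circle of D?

A smallest enclosing disk is always determined by at most three of the input points on its boundary.
The farthest pair is (5, -3)–(-6, -1) with squared distance 125. The circle on this segment as diameter has centre (-0.5, -2) and r² = 125/4 = 31.25.
Check (-1, -2): distance² to centre = 0.25 ≤ 31.25, so it lies inside.
All remaining points lie in this disk, and no smaller disk contains both endpoints, so this is the minimum enclosing circle.
The points at distance exactly r from the centre are (5, -3), (-6, -1) — 2 points.

2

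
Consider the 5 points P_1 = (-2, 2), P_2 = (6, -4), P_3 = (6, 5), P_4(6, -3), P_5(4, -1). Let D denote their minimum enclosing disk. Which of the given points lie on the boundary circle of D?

P_1, P_2, P_3

The minimum enclosing circle is determined by three boundary points: P_1, P_2, P_3.
Their circumcentre is (3.125, 0.5) with r² = 28.515625.
The farthest remaining point P_4 is at distance² 20.515625 ≤ 28.515625.
The points at distance exactly r from the centre are P_1, P_2, P_3 — 3 points.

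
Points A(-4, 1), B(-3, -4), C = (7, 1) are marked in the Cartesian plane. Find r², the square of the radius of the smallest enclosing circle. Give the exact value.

32.5

Side lengths²: AB² = 26, AC² = 121, BC² = 125.
Since BC² = 125 < 121 + 26 = 147, the triangle is acute, so the smallest enclosing circle is the circumcircle.
Circumcentre = (1.5, -0.5), r² = 32.5.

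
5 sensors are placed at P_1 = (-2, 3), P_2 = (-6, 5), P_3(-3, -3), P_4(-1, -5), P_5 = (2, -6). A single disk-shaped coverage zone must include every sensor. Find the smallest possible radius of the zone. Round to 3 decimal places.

A smallest enclosing disk is always determined by at most three of the input points on its boundary.
The farthest pair is P_2–P_5 with squared distance 185. The circle on this segment as diameter has centre (-2, -0.5) and r² = 185/4 = 46.25.
Check P_1: distance² to centre = 12.25 ≤ 46.25, so it lies inside.
All remaining points lie in this disk, and no smaller disk contains both endpoints, so this is the minimum enclosing circle.
r = √(46.25) ≈ 6.801.

6.801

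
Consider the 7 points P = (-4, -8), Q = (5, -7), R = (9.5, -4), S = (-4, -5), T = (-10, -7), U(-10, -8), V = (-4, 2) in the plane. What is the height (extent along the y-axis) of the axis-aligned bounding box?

10

max y = 2, min y = -8, so height = 10.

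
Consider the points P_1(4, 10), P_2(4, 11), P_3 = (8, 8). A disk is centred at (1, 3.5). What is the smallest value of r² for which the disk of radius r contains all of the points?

69.25

The required radius is the distance from (1, 3.5) to the farthest point.
Squared distances: 51.25, 65.25, 69.25.
Maximum is 69.25, attained at P_3.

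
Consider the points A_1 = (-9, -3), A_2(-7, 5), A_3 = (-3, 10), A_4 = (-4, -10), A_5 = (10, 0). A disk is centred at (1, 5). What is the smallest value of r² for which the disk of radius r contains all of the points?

250

The required radius is the distance from (1, 5) to the farthest point.
Squared distances: 164, 64, 41, 250, 106.
Maximum is 250, attained at A_4.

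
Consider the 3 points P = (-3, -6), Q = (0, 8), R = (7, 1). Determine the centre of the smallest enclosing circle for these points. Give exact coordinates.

Side lengths²: PQ² = 205, PR² = 149, QR² = 98.
Since PQ² = 205 < 149 + 98 = 247, the triangle is acute, so the smallest enclosing circle is the circumcircle.
Circumcentre = (-9/34, 25/34), r² = 30545/578.
Centre = (-9/34, 25/34).

(-9/34, 25/34)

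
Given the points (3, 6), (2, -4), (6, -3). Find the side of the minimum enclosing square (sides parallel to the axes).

10

The bounding box has width 4 and height 10.
An axis-aligned square enclosing the set must have side ≥ max(width, height).
So the minimum side is max(4, 10) = 10.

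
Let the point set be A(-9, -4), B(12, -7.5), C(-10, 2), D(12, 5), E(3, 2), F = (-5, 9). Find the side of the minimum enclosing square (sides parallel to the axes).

22

The bounding box has width 22 and height 16.5.
An axis-aligned square enclosing the set must have side ≥ max(width, height).
So the minimum side is max(22, 16.5) = 22.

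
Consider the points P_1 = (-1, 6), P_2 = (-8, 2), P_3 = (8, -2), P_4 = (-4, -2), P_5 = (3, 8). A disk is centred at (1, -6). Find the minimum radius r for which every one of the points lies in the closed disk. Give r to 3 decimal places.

The required radius is the distance from (1, -6) to the farthest point.
Squared distances: 148, 145, 65, 41, 200.
Maximum is 200, attained at P_5.
r = √200 ≈ 14.142.

14.142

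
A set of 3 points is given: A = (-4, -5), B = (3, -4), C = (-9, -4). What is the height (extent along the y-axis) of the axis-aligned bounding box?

1

max y = -4, min y = -5, so height = 1.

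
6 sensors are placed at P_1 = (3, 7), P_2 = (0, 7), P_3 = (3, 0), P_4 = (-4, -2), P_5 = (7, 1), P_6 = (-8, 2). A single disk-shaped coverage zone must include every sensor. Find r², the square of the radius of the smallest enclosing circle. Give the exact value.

56.5

By Welzl's lemma the MEC is supported by two points (diametrically opposite) or three points (on a circumcircle).
The farthest pair is P_5–P_6 with squared distance 226. The circle on this segment as diameter has centre (-0.5, 1.5) and r² = 226/4 = 56.5.
Check P_1: distance² to centre = 42.5 ≤ 56.5, so it lies inside.
All remaining points lie in this disk, and no smaller disk contains both endpoints, so this is the minimum enclosing circle.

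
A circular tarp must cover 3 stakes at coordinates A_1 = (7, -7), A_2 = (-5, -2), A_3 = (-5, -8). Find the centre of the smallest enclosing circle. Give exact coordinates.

Side lengths²: A_1A_2² = 169, A_1A_3² = 145, A_2A_3² = 36.
Since A_1A_2² = 169 < 145 + 36 = 181, the triangle is acute, so the smallest enclosing circle is the circumcircle.
Circumcentre = (19/24, -5), r² = 24505/576.
Centre = (19/24, -5).

(19/24, -5)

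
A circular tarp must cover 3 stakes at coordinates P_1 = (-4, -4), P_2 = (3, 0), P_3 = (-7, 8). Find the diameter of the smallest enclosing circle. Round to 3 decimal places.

Side lengths²: P_1P_2² = 65, P_1P_3² = 153, P_2P_3² = 164.
Since P_2P_3² = 164 < 153 + 65 = 218, the triangle is acute, so the smallest enclosing circle is the circumcircle.
Circumcentre = (-3.125, 2.59375), r² = 44.2431640625.
Diameter = 2r = 2√(44.2431640625) ≈ 13.303.

13.303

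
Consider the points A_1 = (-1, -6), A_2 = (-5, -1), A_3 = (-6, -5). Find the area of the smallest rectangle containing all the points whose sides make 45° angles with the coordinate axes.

In coordinates u = x + y, v = x − y the rectangle is axis-aligned; the map (x,y)→(u,v) scales areas by 2.
u-values: -7, -6, -11; range = -6 − (-11) = 5.
v-values: 5, -4, -1; range = 5 − (-4) = 9.
Area = (5 × 9) / 2 = 22.5.

22.5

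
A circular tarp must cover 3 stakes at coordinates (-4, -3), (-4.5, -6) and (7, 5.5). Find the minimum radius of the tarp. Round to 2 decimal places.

Call the three points A, B, C in the order given.
Side lengths²: AB² = 9.25, AC² = 193.25, BC² = 264.5.
Since BC² = 264.5 ≥ 193.25 + 9.25 = 202.5, the angle opposite BC is not acute, so the smallest enclosing circle has BC as diameter.
Centre = midpoint of BC = (1.25, -0.25), r² = 264.5/4 = 66.125.
r = √(66.125) ≈ 8.13.

8.13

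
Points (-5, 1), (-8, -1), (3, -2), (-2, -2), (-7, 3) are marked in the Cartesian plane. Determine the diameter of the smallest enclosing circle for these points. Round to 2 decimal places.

A smallest enclosing disk is always determined by at most three of the input points on its boundary.
The minimum enclosing circle is determined by three boundary points: (-8, -1), (3, -2), (-7, 3).
Their circumcentre is (-43/18, -5/18) with r² = 5185/162.
The farthest remaining point (-5, 1) is at distance² 1369/162 ≤ 5185/162.
Diameter = 2r = 2√(5185/162) ≈ 11.31.

11.31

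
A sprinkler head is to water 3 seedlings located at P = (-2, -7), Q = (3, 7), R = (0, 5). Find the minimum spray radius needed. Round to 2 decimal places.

7.43

Side lengths²: PQ² = 221, PR² = 148, QR² = 13.
Since PQ² = 221 ≥ 148 + 13 = 161, the angle opposite PQ is not acute, so the smallest enclosing circle has PQ as diameter.
Centre = midpoint of PQ = (0.5, 0), r² = 221/4 = 55.25.
r = √(55.25) ≈ 7.43.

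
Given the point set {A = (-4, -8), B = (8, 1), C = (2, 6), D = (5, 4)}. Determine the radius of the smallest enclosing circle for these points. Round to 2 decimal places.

The minimum enclosing circle is determined by three boundary points: A, B, C.
Their circumcentre is (25/38, -65/38) with r² = 44225/722.
The farthest remaining point D is at distance² 37157/722 ≤ 44225/722.
r = √(44225/722) ≈ 7.83.

7.83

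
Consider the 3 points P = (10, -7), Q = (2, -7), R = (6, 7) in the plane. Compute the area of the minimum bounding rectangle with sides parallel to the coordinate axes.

112

x ranges over [2, 10], width 8.
y ranges over [-7, 7], height 14.
Area = 8 × 14 = 112.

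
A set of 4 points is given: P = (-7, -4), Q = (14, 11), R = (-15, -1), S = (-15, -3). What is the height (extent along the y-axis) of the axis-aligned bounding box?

15

max y = 11, min y = -4, so height = 15.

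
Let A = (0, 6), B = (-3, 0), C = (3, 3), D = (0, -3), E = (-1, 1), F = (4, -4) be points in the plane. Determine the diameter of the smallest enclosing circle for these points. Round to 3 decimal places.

10.770

The farthest pair is A–F with squared distance 116. The circle on this segment as diameter has centre (2, 1) and r² = 116/4 = 29.
Check B: distance² to centre = 26 ≤ 29, so it lies inside.
All remaining points lie in this disk, and no smaller disk contains both endpoints, so this is the minimum enclosing circle.
Diameter = 2r = 2√29 ≈ 10.770.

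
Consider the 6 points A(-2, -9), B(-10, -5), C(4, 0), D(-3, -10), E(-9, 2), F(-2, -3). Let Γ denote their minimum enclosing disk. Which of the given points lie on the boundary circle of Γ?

C, D, E

The minimum enclosing circle is determined by three boundary points: C, D, E.
Their circumcentre is (-73/24, -121/48) with r² = 128885/2304.
The farthest remaining point B is at distance² 125717/2304 ≤ 128885/2304.
The points at distance exactly r from the centre are C, D, E — 3 points.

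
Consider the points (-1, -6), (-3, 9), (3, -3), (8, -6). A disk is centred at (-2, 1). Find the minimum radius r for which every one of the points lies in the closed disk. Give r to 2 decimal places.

12.21

The required radius is the distance from (-2, 1) to the farthest point.
Squared distances: 50, 65, 41, 149.
Maximum is 149, attained at (8, -6).
r = √149 ≈ 12.21.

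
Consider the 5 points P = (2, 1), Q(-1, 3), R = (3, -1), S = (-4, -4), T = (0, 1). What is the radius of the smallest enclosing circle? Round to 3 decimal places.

A smallest enclosing disk is always determined by at most three of the input points on its boundary.
The minimum enclosing circle is determined by three boundary points: Q, R, S.
Their circumcentre is (-1.1, -1.1) with r² = 16.82.
The farthest remaining point P is at distance² 14.02 ≤ 16.82.
r = √(16.82) ≈ 4.101.

4.101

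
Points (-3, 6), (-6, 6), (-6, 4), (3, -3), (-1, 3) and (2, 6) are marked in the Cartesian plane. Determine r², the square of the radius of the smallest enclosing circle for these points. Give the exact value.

The minimum enclosing circle of a finite set is fixed by two of the points (as a diameter) or three (as a circumcircle).
The farthest pair is (-6, 6)–(3, -3) with squared distance 162. The circle on this segment as diameter has centre (-1.5, 1.5) and r² = 162/4 = 40.5.
Check (-3, 6): distance² to centre = 22.5 ≤ 40.5, so it lies inside.
All remaining points lie in this disk, and no smaller disk contains both endpoints, so this is the minimum enclosing circle.

40.5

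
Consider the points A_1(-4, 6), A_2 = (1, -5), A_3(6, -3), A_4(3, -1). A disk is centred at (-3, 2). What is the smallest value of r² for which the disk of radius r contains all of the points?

106

The required radius is the distance from (-3, 2) to the farthest point.
Squared distances: 17, 65, 106, 45.
Maximum is 106, attained at A_3.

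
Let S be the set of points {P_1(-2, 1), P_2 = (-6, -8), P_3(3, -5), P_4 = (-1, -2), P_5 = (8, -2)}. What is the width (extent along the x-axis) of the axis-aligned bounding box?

max x = 8, min x = -6, so width = 14.

14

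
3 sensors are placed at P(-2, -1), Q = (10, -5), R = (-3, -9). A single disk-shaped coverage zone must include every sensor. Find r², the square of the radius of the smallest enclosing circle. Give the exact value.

Side lengths²: PQ² = 160, PR² = 65, QR² = 185.
Since QR² = 185 < 160 + 65 = 225, the triangle is acute, so the smallest enclosing circle is the circumcircle.
Circumcentre = (3.1, -5.7), r² = 48.1.

48.1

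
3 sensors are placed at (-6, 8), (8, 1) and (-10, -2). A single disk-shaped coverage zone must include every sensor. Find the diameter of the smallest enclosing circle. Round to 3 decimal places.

Call the three points A, B, C in the order given.
Side lengths²: AB² = 245, AC² = 116, BC² = 333.
Since BC² = 333 < 245 + 116 = 361, the triangle is acute, so the smallest enclosing circle is the circumcircle.
Circumcentre = (-1.125, 0.25), r² = 83.828125.
Diameter = 2r = 2√(83.828125) ≈ 18.312.

18.312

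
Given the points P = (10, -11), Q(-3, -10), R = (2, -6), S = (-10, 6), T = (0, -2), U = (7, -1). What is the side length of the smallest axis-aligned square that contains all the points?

The bounding box has width 20 and height 17.
An axis-aligned square enclosing the set must have side ≥ max(width, height).
So the minimum side is max(20, 17) = 20.

20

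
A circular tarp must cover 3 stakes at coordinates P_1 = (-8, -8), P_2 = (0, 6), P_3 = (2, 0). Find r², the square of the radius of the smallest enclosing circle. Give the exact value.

Side lengths²: P_1P_2² = 260, P_1P_3² = 164, P_2P_3² = 40.
Since P_1P_2² = 260 ≥ 164 + 40 = 204, the angle opposite P_1P_2 is not acute, so the smallest enclosing circle has P_1P_2 as diameter.
Centre = midpoint of P_1P_2 = (-4, -1), r² = 260/4 = 65.

65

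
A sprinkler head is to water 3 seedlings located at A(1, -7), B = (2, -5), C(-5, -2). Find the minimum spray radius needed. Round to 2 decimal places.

3.91

Side lengths²: AB² = 5, AC² = 61, BC² = 58.
Since AC² = 61 < 58 + 5 = 63, the triangle is acute, so the smallest enclosing circle is the circumcircle.
Circumcentre = (-63/34, -147/34), r² = 8845/578.
r = √(8845/578) ≈ 3.91.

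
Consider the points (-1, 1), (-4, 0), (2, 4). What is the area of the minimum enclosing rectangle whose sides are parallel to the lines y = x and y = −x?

In coordinates u = x + y, v = x − y the rectangle is axis-aligned; the map (x,y)→(u,v) scales areas by 2.
u-values: 0, -4, 6; range = 6 − (-4) = 10.
v-values: -2, -4, -2; range = -2 − (-4) = 2.
Area = (10 × 2) / 2 = 10.

10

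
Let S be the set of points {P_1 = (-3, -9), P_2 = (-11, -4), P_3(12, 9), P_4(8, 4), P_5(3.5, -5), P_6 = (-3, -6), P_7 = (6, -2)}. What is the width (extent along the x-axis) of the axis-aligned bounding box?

max x = 12, min x = -11, so width = 23.

23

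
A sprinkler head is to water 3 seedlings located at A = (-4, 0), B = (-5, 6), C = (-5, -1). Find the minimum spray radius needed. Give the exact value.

Side lengths²: AB² = 37, AC² = 2, BC² = 49.
Since BC² = 49 ≥ 37 + 2 = 39, the angle opposite BC is not acute, so the smallest enclosing circle has BC as diameter.
Centre = midpoint of BC = (-5, 2.5), r² = 49/4 = 12.25.
r = √(12.25) = 3.5.

3.5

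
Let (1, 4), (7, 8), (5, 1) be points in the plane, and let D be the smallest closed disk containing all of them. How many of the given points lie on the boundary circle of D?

3

Call the three points A, B, C in the order given.
Side lengths²: AB² = 52, AC² = 25, BC² = 53.
Since BC² = 53 < 52 + 25 = 77, the triangle is acute, so the smallest enclosing circle is the circumcircle.
Circumcentre = (81/17, 165/34), r² = 17225/1156.
The points at distance exactly r from the centre are (1, 4), (7, 8), (5, 1) — 3 points.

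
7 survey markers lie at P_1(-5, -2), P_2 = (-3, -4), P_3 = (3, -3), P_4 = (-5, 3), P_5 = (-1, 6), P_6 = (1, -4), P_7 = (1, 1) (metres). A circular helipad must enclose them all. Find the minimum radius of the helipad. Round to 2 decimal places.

5.27

A smallest enclosing disk is always determined by at most three of the input points on its boundary.
The minimum enclosing circle is determined by three boundary points: P_2, P_3, P_5.
Their circumcentre is (-41/58, 43/58) with r² = 46657/1682.
The farthest remaining point P_1 is at distance² 43641/1682 ≤ 46657/1682.
r = √(46657/1682) ≈ 5.27.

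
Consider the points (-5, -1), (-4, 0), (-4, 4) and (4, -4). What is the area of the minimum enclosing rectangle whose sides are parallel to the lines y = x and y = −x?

In coordinates u = x + y, v = x − y the rectangle is axis-aligned; the map (x,y)→(u,v) scales areas by 2.
u-values: -6, -4, 0, 0; range = 0 − (-6) = 6.
v-values: -4, -4, -8, 8; range = 8 − (-8) = 16.
Area = (6 × 16) / 2 = 48.

48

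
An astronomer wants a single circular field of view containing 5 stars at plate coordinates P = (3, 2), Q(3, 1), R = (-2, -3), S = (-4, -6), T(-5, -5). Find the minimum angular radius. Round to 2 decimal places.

The minimum enclosing circle of a finite set is fixed by two of the points (as a diameter) or three (as a circumcircle).
The minimum enclosing circle is determined by three boundary points: P, S, T.
Their circumcentre is (-23/30, -53/30) with r² = 12769/450.
The farthest remaining point Q is at distance² 9829/450 ≤ 12769/450.
r = √(12769/450) ≈ 5.33.

5.33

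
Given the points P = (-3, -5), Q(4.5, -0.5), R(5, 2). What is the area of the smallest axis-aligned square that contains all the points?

64

The bounding box has width 8 and height 7.
An axis-aligned square enclosing the set must have side ≥ max(width, height).
So the minimum side is max(8, 7) = 8.
Area = 8² = 64.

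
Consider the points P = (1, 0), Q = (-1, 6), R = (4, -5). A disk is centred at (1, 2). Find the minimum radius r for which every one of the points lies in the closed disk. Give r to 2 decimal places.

The required radius is the distance from (1, 2) to the farthest point.
Squared distances: 4, 20, 58.
Maximum is 58, attained at R.
r = √58 ≈ 7.62.

7.62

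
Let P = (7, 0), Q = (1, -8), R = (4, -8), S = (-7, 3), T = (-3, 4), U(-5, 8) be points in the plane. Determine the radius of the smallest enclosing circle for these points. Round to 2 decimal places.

9.18

By Welzl's lemma the MEC is supported by two points (diametrically opposite) or three points (on a circumcircle).
The farthest pair is R–U with squared distance 337. The circle on this segment as diameter has centre (-0.5, 0) and r² = 337/4 = 84.25.
Check P: distance² to centre = 56.25 ≤ 84.25, so it lies inside.
All remaining points lie in this disk, and no smaller disk contains both endpoints, so this is the minimum enclosing circle.
r = √(84.25) ≈ 9.18.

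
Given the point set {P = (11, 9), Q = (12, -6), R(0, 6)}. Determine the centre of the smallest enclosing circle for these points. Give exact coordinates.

(101/14, 17/14)

Side lengths²: PQ² = 226, PR² = 130, QR² = 288.
Since QR² = 288 < 226 + 130 = 356, the triangle is acute, so the smallest enclosing circle is the circumcircle.
Circumcentre = (101/14, 17/14), r² = 7345/98.
Centre = (101/14, 17/14).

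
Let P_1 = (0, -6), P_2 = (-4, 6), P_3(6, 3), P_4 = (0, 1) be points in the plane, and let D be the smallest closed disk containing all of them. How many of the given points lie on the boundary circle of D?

3

The minimum enclosing circle of a finite set is fixed by two of the points (as a diameter) or three (as a circumcircle).
The minimum enclosing circle is determined by three boundary points: P_1, P_2, P_3.
Their circumcentre is (-1/6, 11/18) with r² = 7085/162.
The farthest remaining point P_4 is at distance² 29/162 ≤ 7085/162.
The points at distance exactly r from the centre are P_1, P_2, P_3 — 3 points.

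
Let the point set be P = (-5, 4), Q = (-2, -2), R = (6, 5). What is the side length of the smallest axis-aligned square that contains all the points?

11

The bounding box has width 11 and height 7.
An axis-aligned square enclosing the set must have side ≥ max(width, height).
So the minimum side is max(11, 7) = 11.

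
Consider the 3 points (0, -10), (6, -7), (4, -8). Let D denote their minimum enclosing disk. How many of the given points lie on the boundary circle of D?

Call the three points A, B, C in the order given.
Side lengths²: AB² = 45, AC² = 20, BC² = 5.
Since AB² = 45 ≥ 20 + 5 = 25, the angle opposite AB is not acute, so the smallest enclosing circle has AB as diameter.
Centre = midpoint of AB = (3, -8.5), r² = 45/4 = 11.25.
The points at distance exactly r from the centre are (0, -10), (6, -7) — 2 points.

2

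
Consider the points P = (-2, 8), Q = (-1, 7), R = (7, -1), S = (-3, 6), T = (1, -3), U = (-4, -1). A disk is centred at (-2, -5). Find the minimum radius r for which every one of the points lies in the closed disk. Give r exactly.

The required radius is the distance from (-2, -5) to the farthest point.
Squared distances: 169, 145, 97, 122, 13, 20.
Maximum is 169, attained at P.
r = √169 = 13.

13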